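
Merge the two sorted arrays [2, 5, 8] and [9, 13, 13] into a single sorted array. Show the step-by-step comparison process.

Merging process:

Compare 2 vs 9: take 2 from left. Merged: [2]
Compare 5 vs 9: take 5 from left. Merged: [2, 5]
Compare 8 vs 9: take 8 from left. Merged: [2, 5, 8]
Append remaining from right: [9, 13, 13]. Merged: [2, 5, 8, 9, 13, 13]

Final merged array: [2, 5, 8, 9, 13, 13]
Total comparisons: 3

The merged array is [2, 5, 8, 9, 13, 13], requiring 3 comparisons. The merge step runs in O(n) time where n is the total number of elements.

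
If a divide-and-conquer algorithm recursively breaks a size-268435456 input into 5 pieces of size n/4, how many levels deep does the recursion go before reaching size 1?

For divide and conquer with division factor 4:

Problem sizes at each level:
Level 0: 268435456
Level 1: 67108864
Level 2: 16777216
Level 3: 4194304
Level 4: 1048576
Level 5: 262144
Level 6: 65536
Level 7: 16384
Level 8: 4096
Level 9: 1024
Level 10: 256
Level 11: 64
Level 12: 16
Level 13: 4
Level 14: 1

The root is level 0 and the size-1 base case is level 14 (the tree spans levels 0 through 14, i.e. 15 levels counting the root), so the depth is the number of divisions: log_4(268435456) = 14

The recursion tree depth is log_4(268435456) = 14. At each level, the problem size is divided by 4, so it takes 14 divisions to reduce to a base case of size 1. The algorithm makes 5 recursive calls at each level.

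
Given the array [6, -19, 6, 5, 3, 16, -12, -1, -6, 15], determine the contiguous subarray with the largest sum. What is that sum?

Using Kadane's algorithm on [6, -19, 6, 5, 3, 16, -12, -1, -6, 15]:

Scanning through the array:
Position 1 (value -19): max_ending_here = -13, max_so_far = 6
Position 2 (value 6): max_ending_here = 6, max_so_far = 6
Position 3 (value 5): max_ending_here = 11, max_so_far = 11
Position 4 (value 3): max_ending_here = 14, max_so_far = 14
Position 5 (value 16): max_ending_here = 30, max_so_far = 30
Position 6 (value -12): max_ending_here = 18, max_so_far = 30
Position 7 (value -1): max_ending_here = 17, max_so_far = 30
Position 8 (value -6): max_ending_here = 11, max_so_far = 30
Position 9 (value 15): max_ending_here = 26, max_so_far = 30

Maximum subarray: [6, 5, 3, 16]
Maximum sum: 30

The maximum subarray is [6, 5, 3, 16] with sum 30. This subarray runs from index 2 to index 5.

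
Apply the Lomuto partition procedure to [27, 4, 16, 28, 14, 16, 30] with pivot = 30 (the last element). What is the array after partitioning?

Lomuto partition with pivot = 30:

Initial array: [27, 4, 16, 28, 14, 16, 30]

arr[0]=27 <= 30: swap with position 0, array becomes [27, 4, 16, 28, 14, 16, 30]
arr[1]=4 <= 30: swap with position 1, array becomes [27, 4, 16, 28, 14, 16, 30]
arr[2]=16 <= 30: swap with position 2, array becomes [27, 4, 16, 28, 14, 16, 30]
arr[3]=28 <= 30: swap with position 3, array becomes [27, 4, 16, 28, 14, 16, 30]
arr[4]=14 <= 30: swap with position 4, array becomes [27, 4, 16, 28, 14, 16, 30]
arr[5]=16 <= 30: swap with position 5, array becomes [27, 4, 16, 28, 14, 16, 30]

Place pivot at position 6: [27, 4, 16, 28, 14, 16, 30]
Pivot position: 6

After partitioning with pivot 30, the array becomes [27, 4, 16, 28, 14, 16, 30]. The pivot is placed at index 6. All elements to the left of the pivot are <= 30, and all elements to the right are > 30.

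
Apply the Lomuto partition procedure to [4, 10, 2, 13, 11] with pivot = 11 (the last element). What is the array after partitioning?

Lomuto partition with pivot = 11:

Initial array: [4, 10, 2, 13, 11]

arr[0]=4 <= 11: swap with position 0, array becomes [4, 10, 2, 13, 11]
arr[1]=10 <= 11: swap with position 1, array becomes [4, 10, 2, 13, 11]
arr[2]=2 <= 11: swap with position 2, array becomes [4, 10, 2, 13, 11]
arr[3]=13 > 11: no swap

Place pivot at position 3: [4, 10, 2, 11, 13]
Pivot position: 3

After partitioning with pivot 11, the array becomes [4, 10, 2, 11, 13]. The pivot is placed at index 3. All elements to the left of the pivot are <= 11, and all elements to the right are > 11.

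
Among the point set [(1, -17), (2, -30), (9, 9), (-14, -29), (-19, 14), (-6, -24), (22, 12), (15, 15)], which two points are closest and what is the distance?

Computing all pairwise distances among 8 points:

d((1, -17), (2, -30)) = 13.0384
d((1, -17), (9, 9)) = 27.2029
d((1, -17), (-14, -29)) = 19.2094
d((1, -17), (-19, 14)) = 36.8917
d((1, -17), (-6, -24)) = 9.8995
d((1, -17), (22, 12)) = 35.805
d((1, -17), (15, 15)) = 34.9285
d((2, -30), (9, 9)) = 39.6232
d((2, -30), (-14, -29)) = 16.0312
d((2, -30), (-19, 14)) = 48.7545
d((2, -30), (-6, -24)) = 10.0
d((2, -30), (22, 12)) = 46.5188
d((2, -30), (15, 15)) = 46.8402
d((9, 9), (-14, -29)) = 44.4185
d((9, 9), (-19, 14)) = 28.4429
d((9, 9), (-6, -24)) = 36.2491
d((9, 9), (22, 12)) = 13.3417
d((9, 9), (15, 15)) = 8.4853
d((-14, -29), (-19, 14)) = 43.2897
d((-14, -29), (-6, -24)) = 9.434
d((-14, -29), (22, 12)) = 54.5619
d((-14, -29), (15, 15)) = 52.6972
d((-19, 14), (-6, -24)) = 40.1622
d((-19, 14), (22, 12)) = 41.0488
d((-19, 14), (15, 15)) = 34.0147
d((-6, -24), (22, 12)) = 45.607
d((-6, -24), (15, 15)) = 44.2945
d((22, 12), (15, 15)) = 7.6158 <-- minimum

Closest pair: (22, 12) and (15, 15) with distance 7.6158

The closest pair is (22, 12) and (15, 15) with Euclidean distance 7.6158. For 8 points, brute-force pairwise comparison is shown above. For large n, the divide-and-conquer algorithm (sort by x, recurse on halves, check the dividing strip) achieves O(n log n).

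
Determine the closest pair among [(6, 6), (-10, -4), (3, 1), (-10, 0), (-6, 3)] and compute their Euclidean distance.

Computing all pairwise distances among 5 points:

d((6, 6), (-10, -4)) = 18.868
d((6, 6), (3, 1)) = 5.831
d((6, 6), (-10, 0)) = 17.088
d((6, 6), (-6, 3)) = 12.3693
d((-10, -4), (3, 1)) = 13.9284
d((-10, -4), (-10, 0)) = 4.0 <-- minimum
d((-10, -4), (-6, 3)) = 8.0623
d((3, 1), (-10, 0)) = 13.0384
d((3, 1), (-6, 3)) = 9.2195
d((-10, 0), (-6, 3)) = 5.0

Closest pair: (-10, -4) and (-10, 0) with distance 4.0

The closest pair is (-10, -4) and (-10, 0) with Euclidean distance 4.0. For 5 points, brute-force pairwise comparison is shown above. For large n, the divide-and-conquer algorithm (sort by x, recurse on halves, check the dividing strip) achieves O(n log n).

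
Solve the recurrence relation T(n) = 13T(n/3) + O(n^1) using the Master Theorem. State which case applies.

Master Theorem for T(n) = 13T(n/3) + O(n^1):

a = 13, b = 3, c = 1
log_b(a) = log_3(13) = 2.3347

Case 1: c = 1 < log_3(13) = 2.3347
T(n) = O(n^(log_3 13))

For T(n) = 13T(n/3) + O(n^1): log_3(13) = 2.3347. This is Case 1 of the Master Theorem (c < log_b(a), work dominated by leaves), giving O(n^(log_3 13)).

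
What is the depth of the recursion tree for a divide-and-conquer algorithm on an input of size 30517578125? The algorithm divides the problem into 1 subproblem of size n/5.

For divide and conquer with division factor 5:

Problem sizes at each level:
Level 0: 30517578125
Level 1: 6103515625
Level 2: 1220703125
Level 3: 244140625
Level 4: 48828125
Level 5: 9765625
Level 6: 1953125
Level 7: 390625
Level 8: 78125
Level 9: 15625
Level 10: 3125
Level 11: 625
Level 12: 125
Level 13: 25
Level 14: 5
Level 15: 1

The root is level 0 and the size-1 base case is level 15 (the tree spans levels 0 through 15, i.e. 16 levels counting the root), so the depth is the number of divisions: log_5(30517578125) = 15

The recursion tree depth is log_5(30517578125) = 15. At each level, the problem size is divided by 5, so it takes 15 divisions to reduce to a base case of size 1. The algorithm makes 1 recursive call at each level.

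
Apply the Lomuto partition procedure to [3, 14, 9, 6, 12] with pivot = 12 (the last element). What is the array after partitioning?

Lomuto partition with pivot = 12:

Initial array: [3, 14, 9, 6, 12]

arr[0]=3 <= 12: swap with position 0, array becomes [3, 14, 9, 6, 12]
arr[1]=14 > 12: no swap
arr[2]=9 <= 12: swap with position 1, array becomes [3, 9, 14, 6, 12]
arr[3]=6 <= 12: swap with position 2, array becomes [3, 9, 6, 14, 12]

Place pivot at position 3: [3, 9, 6, 12, 14]
Pivot position: 3

After partitioning with pivot 12, the array becomes [3, 9, 6, 12, 14]. The pivot is placed at index 3. All elements to the left of the pivot are <= 12, and all elements to the right are > 12.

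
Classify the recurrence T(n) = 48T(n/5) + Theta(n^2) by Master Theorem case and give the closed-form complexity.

Master Theorem for T(n) = 48T(n/5) + O(n^2):

a = 48, b = 5, c = 2
log_b(a) = log_5(48) = 2.4053

Case 1: c = 2 < log_5(48) = 2.4053
T(n) = O(n^(log_5 48))

For T(n) = 48T(n/5) + O(n^2): log_5(48) = 2.4053. This is Case 1 of the Master Theorem (c < log_b(a), work dominated by leaves), giving O(n^(log_5 48)).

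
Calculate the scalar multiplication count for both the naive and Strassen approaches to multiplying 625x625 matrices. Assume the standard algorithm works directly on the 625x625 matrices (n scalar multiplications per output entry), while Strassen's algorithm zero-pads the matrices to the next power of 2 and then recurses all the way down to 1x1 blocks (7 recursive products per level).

Matrix multiplication for 625x625 matrices:

Strassen's algorithm requires power-of-2 dimensions. Pad 625x625 to 1024x1024 (next power of 2).

Standard algorithm: 625^3 = 244140625 multiplications
Strassen's algorithm: 7^(log2(1024)) = 7^10 = 282475249 multiplications
Difference: 244140625 - 282475249 = -38334624 (Strassen uses MORE here due to padding overhead — for small or just-over-power-of-2 n, padding can outweigh the per-level savings)

Standard: 244140625 multiplications (625^3). Strassen: 282475249 multiplications (7^10, after padding to 1024x1024). Strassen reduces 8 recursive multiplications to 7 at each level.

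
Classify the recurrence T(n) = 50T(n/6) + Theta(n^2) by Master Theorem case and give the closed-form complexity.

Master Theorem for T(n) = 50T(n/6) + O(n^2):

a = 50, b = 6, c = 2
log_b(a) = log_6(50) = 2.1833

Case 1: c = 2 < log_6(50) = 2.1833
T(n) = O(n^(log_6 50))

For T(n) = 50T(n/6) + O(n^2): log_6(50) = 2.1833. This is Case 1 of the Master Theorem (c < log_b(a), work dominated by leaves), giving O(n^(log_6 50)).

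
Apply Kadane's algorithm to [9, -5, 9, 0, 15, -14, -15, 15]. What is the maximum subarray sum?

Using Kadane's algorithm on [9, -5, 9, 0, 15, -14, -15, 15]:

Scanning through the array:
Position 1 (value -5): max_ending_here = 4, max_so_far = 9
Position 2 (value 9): max_ending_here = 13, max_so_far = 13
Position 3 (value 0): max_ending_here = 13, max_so_far = 13
Position 4 (value 15): max_ending_here = 28, max_so_far = 28
Position 5 (value -14): max_ending_here = 14, max_so_far = 28
Position 6 (value -15): max_ending_here = -1, max_so_far = 28
Position 7 (value 15): max_ending_here = 15, max_so_far = 28

Maximum subarray: [9, -5, 9, 0, 15]
Maximum sum: 28

The maximum subarray is [9, -5, 9, 0, 15] with sum 28. This subarray runs from index 0 to index 4.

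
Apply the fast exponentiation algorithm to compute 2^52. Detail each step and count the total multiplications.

Computing 2^52 by squaring (build up from 2^1; each line after the first costs one multiplication):

2^1 = 2
2^2 = (2^1)^2 = 2^2 = 4
2^3 = 2 * 2^2 = 2 * 4 = 8
2^6 = (2^3)^2 = 8^2 = 64
2^12 = (2^6)^2 = 64^2 = 4096
2^13 = 2 * 2^12 = 2 * 4096 = 8192
2^26 = (2^13)^2 = 8192^2 = 67108864
2^52 = (2^26)^2 = 67108864^2 = 4503599627370496

Result: 4503599627370496
Multiplications needed: 7 (7 lines after 2^1)

2^52 = 4503599627370496. Using exponentiation by squaring, this requires 7 multiplications. The key idea: if the exponent is even, square the half-power; if odd, multiply by the base once.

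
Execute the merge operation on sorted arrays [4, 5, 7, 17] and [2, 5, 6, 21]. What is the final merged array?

Merging process:

Compare 4 vs 2: take 2 from right. Merged: [2]
Compare 4 vs 5: take 4 from left. Merged: [2, 4]
Compare 5 vs 5: take 5 from left. Merged: [2, 4, 5]
Compare 7 vs 5: take 5 from right. Merged: [2, 4, 5, 5]
Compare 7 vs 6: take 6 from right. Merged: [2, 4, 5, 5, 6]
Compare 7 vs 21: take 7 from left. Merged: [2, 4, 5, 5, 6, 7]
Compare 17 vs 21: take 17 from left. Merged: [2, 4, 5, 5, 6, 7, 17]
Append remaining from right: [21]. Merged: [2, 4, 5, 5, 6, 7, 17, 21]

Final merged array: [2, 4, 5, 5, 6, 7, 17, 21]
Total comparisons: 7

The merged array is [2, 4, 5, 5, 6, 7, 17, 21], requiring 7 comparisons. The merge step runs in O(n) time where n is the total number of elements.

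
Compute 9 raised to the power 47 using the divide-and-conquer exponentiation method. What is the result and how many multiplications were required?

Computing 9^47 by squaring (build up from 9^1; each line after the first costs one multiplication):

9^1 = 9
9^2 = (9^1)^2 = 9^2 = 81
9^4 = (9^2)^2 = 81^2 = 6561
9^5 = 9 * 9^4 = 9 * 6561 = 59049
9^10 = (9^5)^2 = 59049^2 = 3486784401
9^11 = 9 * 9^10 = 9 * 3486784401 = 31381059609
9^22 = (9^11)^2 = 31381059609^2 = 984770902183611232881
9^23 = 9 * 9^22 = 9 * 984770902183611232881 = 8862938119652501095929
9^46 = (9^23)^2 = 8862938119652501095929^2 = 78551672112789411833022577315290546060373041
9^47 = 9 * 9^46 = 9 * 78551672112789411833022577315290546060373041 = 706965049015104706497203195837614914543357369

Result: 706965049015104706497203195837614914543357369
Multiplications needed: 9 (9 lines after 9^1)

9^47 = 706965049015104706497203195837614914543357369. Using exponentiation by squaring, this requires 9 multiplications. The key idea: if the exponent is even, square the half-power; if odd, multiply by the base once.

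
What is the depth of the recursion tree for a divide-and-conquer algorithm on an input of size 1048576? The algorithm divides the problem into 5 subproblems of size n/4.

For divide and conquer with division factor 4:

Problem sizes at each level:
Level 0: 1048576
Level 1: 262144
Level 2: 65536
Level 3: 16384
Level 4: 4096
Level 5: 1024
Level 6: 256
Level 7: 64
Level 8: 16
Level 9: 4
Level 10: 1

The root is level 0 and the size-1 base case is level 10 (the tree spans levels 0 through 10, i.e. 11 levels counting the root), so the depth is the number of divisions: log_4(1048576) = 10

The recursion tree depth is log_4(1048576) = 10. At each level, the problem size is divided by 4, so it takes 10 divisions to reduce to a base case of size 1. The algorithm makes 5 recursive calls at each level.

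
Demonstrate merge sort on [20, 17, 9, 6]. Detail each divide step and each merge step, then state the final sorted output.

Merge sort trace:

Split: [20, 17, 9, 6] -> [20, 17] and [9, 6]
  Split: [20, 17] -> [20] and [17]
  Merge: [20] + [17] -> [17, 20]
  Split: [9, 6] -> [9] and [6]
  Merge: [9] + [6] -> [6, 9]
Merge: [17, 20] + [6, 9] -> [6, 9, 17, 20]

Final sorted array: [6, 9, 17, 20]

The merge sort proceeds by recursively splitting the array and merging sorted halves.
After all merges, the sorted array is [6, 9, 17, 20].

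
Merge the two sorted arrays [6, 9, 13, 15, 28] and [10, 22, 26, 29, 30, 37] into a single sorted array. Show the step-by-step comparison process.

Merging process:

Compare 6 vs 10: take 6 from left. Merged: [6]
Compare 9 vs 10: take 9 from left. Merged: [6, 9]
Compare 13 vs 10: take 10 from right. Merged: [6, 9, 10]
Compare 13 vs 22: take 13 from left. Merged: [6, 9, 10, 13]
Compare 15 vs 22: take 15 from left. Merged: [6, 9, 10, 13, 15]
Compare 28 vs 22: take 22 from right. Merged: [6, 9, 10, 13, 15, 22]
Compare 28 vs 26: take 26 from right. Merged: [6, 9, 10, 13, 15, 22, 26]
Compare 28 vs 29: take 28 from left. Merged: [6, 9, 10, 13, 15, 22, 26, 28]
Append remaining from right: [29, 30, 37]. Merged: [6, 9, 10, 13, 15, 22, 26, 28, 29, 30, 37]

Final merged array: [6, 9, 10, 13, 15, 22, 26, 28, 29, 30, 37]
Total comparisons: 8

The merged array is [6, 9, 10, 13, 15, 22, 26, 28, 29, 30, 37], requiring 8 comparisons. The merge step runs in O(n) time where n is the total number of elements.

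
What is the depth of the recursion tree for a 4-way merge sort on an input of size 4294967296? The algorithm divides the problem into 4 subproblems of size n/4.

For divide and conquer with division factor 4:

Problem sizes at each level:
Level 0: 4294967296
Level 1: 1073741824
Level 2: 268435456
Level 3: 67108864
Level 4: 16777216
Level 5: 4194304
Level 6: 1048576
Level 7: 262144
Level 8: 65536
Level 9: 16384
Level 10: 4096
Level 11: 1024
Level 12: 256
Level 13: 64
Level 14: 16
Level 15: 4
Level 16: 1

The root is level 0 and the size-1 base case is level 16 (the tree spans levels 0 through 16, i.e. 17 levels counting the root), so the depth is the number of divisions: log_4(4294967296) = 16

The recursion tree depth is log_4(4294967296) = 16. At each level, the problem size is divided by 4, so it takes 16 divisions to reduce to a base case of size 1. The algorithm makes 4 recursive calls at each level.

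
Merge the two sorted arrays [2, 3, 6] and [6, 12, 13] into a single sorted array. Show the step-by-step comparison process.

Merging process:

Compare 2 vs 6: take 2 from left. Merged: [2]
Compare 3 vs 6: take 3 from left. Merged: [2, 3]
Compare 6 vs 6: take 6 from left. Merged: [2, 3, 6]
Append remaining from right: [6, 12, 13]. Merged: [2, 3, 6, 6, 12, 13]

Final merged array: [2, 3, 6, 6, 12, 13]
Total comparisons: 3

The merged array is [2, 3, 6, 6, 12, 13], requiring 3 comparisons. The merge step runs in O(n) time where n is the total number of elements.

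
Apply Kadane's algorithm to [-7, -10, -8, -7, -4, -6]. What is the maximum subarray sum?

Using Kadane's algorithm on [-7, -10, -8, -7, -4, -6]:

Scanning through the array:
Position 1 (value -10): max_ending_here = -10, max_so_far = -7
Position 2 (value -8): max_ending_here = -8, max_so_far = -7
Position 3 (value -7): max_ending_here = -7, max_so_far = -7
Position 4 (value -4): max_ending_here = -4, max_so_far = -4
Position 5 (value -6): max_ending_here = -6, max_so_far = -4

Maximum subarray: [-4]
Maximum sum: -4

The maximum subarray is [-4] with sum -4. This subarray runs from index 4 to index 4.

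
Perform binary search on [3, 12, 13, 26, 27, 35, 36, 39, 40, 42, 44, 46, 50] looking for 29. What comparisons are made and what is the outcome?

Binary search for 29 in [3, 12, 13, 26, 27, 35, 36, 39, 40, 42, 44, 46, 50]:

lo=0, hi=12, mid=6, arr[mid]=36 -> 36 > 29, search left half
lo=0, hi=5, mid=2, arr[mid]=13 -> 13 < 29, search right half
lo=3, hi=5, mid=4, arr[mid]=27 -> 27 < 29, search right half
lo=5, hi=5, mid=5, arr[mid]=35 -> 35 > 29, search left half
lo=5 > hi=4, target 29 not found

Binary search determines that 29 is not in the array after 4 comparisons. The search space was exhausted without finding the target.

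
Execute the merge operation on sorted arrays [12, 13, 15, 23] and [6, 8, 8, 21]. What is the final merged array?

Merging process:

Compare 12 vs 6: take 6 from right. Merged: [6]
Compare 12 vs 8: take 8 from right. Merged: [6, 8]
Compare 12 vs 8: take 8 from right. Merged: [6, 8, 8]
Compare 12 vs 21: take 12 from left. Merged: [6, 8, 8, 12]
Compare 13 vs 21: take 13 from left. Merged: [6, 8, 8, 12, 13]
Compare 15 vs 21: take 15 from left. Merged: [6, 8, 8, 12, 13, 15]
Compare 23 vs 21: take 21 from right. Merged: [6, 8, 8, 12, 13, 15, 21]
Append remaining from left: [23]. Merged: [6, 8, 8, 12, 13, 15, 21, 23]

Final merged array: [6, 8, 8, 12, 13, 15, 21, 23]
Total comparisons: 7

The merged array is [6, 8, 8, 12, 13, 15, 21, 23], requiring 7 comparisons. The merge step runs in O(n) time where n is the total number of elements.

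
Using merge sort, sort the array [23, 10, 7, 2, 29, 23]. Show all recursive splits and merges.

Merge sort trace:

Split: [23, 10, 7, 2, 29, 23] -> [23, 10, 7] and [2, 29, 23]
  Split: [23, 10, 7] -> [23] and [10, 7]
    Split: [10, 7] -> [10] and [7]
    Merge: [10] + [7] -> [7, 10]
  Merge: [23] + [7, 10] -> [7, 10, 23]
  Split: [2, 29, 23] -> [2] and [29, 23]
    Split: [29, 23] -> [29] and [23]
    Merge: [29] + [23] -> [23, 29]
  Merge: [2] + [23, 29] -> [2, 23, 29]
Merge: [7, 10, 23] + [2, 23, 29] -> [2, 7, 10, 23, 23, 29]

Final sorted array: [2, 7, 10, 23, 23, 29]

The merge sort proceeds by recursively splitting the array and merging sorted halves.
After all merges, the sorted array is [2, 7, 10, 23, 23, 29].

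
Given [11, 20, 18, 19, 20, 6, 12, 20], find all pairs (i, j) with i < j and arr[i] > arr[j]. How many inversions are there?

Finding inversions in [11, 20, 18, 19, 20, 6, 12, 20]:

(0, 5): arr[0]=11 > arr[5]=6
(1, 2): arr[1]=20 > arr[2]=18
(1, 3): arr[1]=20 > arr[3]=19
(1, 5): arr[1]=20 > arr[5]=6
(1, 6): arr[1]=20 > arr[6]=12
(2, 5): arr[2]=18 > arr[5]=6
(2, 6): arr[2]=18 > arr[6]=12
(3, 5): arr[3]=19 > arr[5]=6
(3, 6): arr[3]=19 > arr[6]=12
(4, 5): arr[4]=20 > arr[5]=6
(4, 6): arr[4]=20 > arr[6]=12

Total inversions: 11

The array has 11 inversion(s): (0,5), (1,2), (1,3), (1,5), (1,6), (2,5), (2,6), (3,5), (3,6), (4,5), (4,6). Each pair (i,j) satisfies i < j and arr[i] > arr[j].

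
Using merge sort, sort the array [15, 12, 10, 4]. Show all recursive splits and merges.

Merge sort trace:

Split: [15, 12, 10, 4] -> [15, 12] and [10, 4]
  Split: [15, 12] -> [15] and [12]
  Merge: [15] + [12] -> [12, 15]
  Split: [10, 4] -> [10] and [4]
  Merge: [10] + [4] -> [4, 10]
Merge: [12, 15] + [4, 10] -> [4, 10, 12, 15]

Final sorted array: [4, 10, 12, 15]

The merge sort proceeds by recursively splitting the array and merging sorted halves.
After all merges, the sorted array is [4, 10, 12, 15].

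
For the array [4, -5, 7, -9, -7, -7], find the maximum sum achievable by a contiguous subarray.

Using Kadane's algorithm on [4, -5, 7, -9, -7, -7]:

Scanning through the array:
Position 1 (value -5): max_ending_here = -1, max_so_far = 4
Position 2 (value 7): max_ending_here = 7, max_so_far = 7
Position 3 (value -9): max_ending_here = -2, max_so_far = 7
Position 4 (value -7): max_ending_here = -7, max_so_far = 7
Position 5 (value -7): max_ending_here = -7, max_so_far = 7

Maximum subarray: [7]
Maximum sum: 7

The maximum subarray is [7] with sum 7. This subarray runs from index 2 to index 2.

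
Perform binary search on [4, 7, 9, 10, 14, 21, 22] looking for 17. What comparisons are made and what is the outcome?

Binary search for 17 in [4, 7, 9, 10, 14, 21, 22]:

lo=0, hi=6, mid=3, arr[mid]=10 -> 10 < 17, search right half
lo=4, hi=6, mid=5, arr[mid]=21 -> 21 > 17, search left half
lo=4, hi=4, mid=4, arr[mid]=14 -> 14 < 17, search right half
lo=5 > hi=4, target 17 not found

Binary search determines that 17 is not in the array after 3 comparisons. The search space was exhausted without finding the target.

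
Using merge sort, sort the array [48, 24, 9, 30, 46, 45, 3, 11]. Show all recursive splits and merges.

Merge sort trace:

Split: [48, 24, 9, 30, 46, 45, 3, 11] -> [48, 24, 9, 30] and [46, 45, 3, 11]
  Split: [48, 24, 9, 30] -> [48, 24] and [9, 30]
    Split: [48, 24] -> [48] and [24]
    Merge: [48] + [24] -> [24, 48]
    Split: [9, 30] -> [9] and [30]
    Merge: [9] + [30] -> [9, 30]
  Merge: [24, 48] + [9, 30] -> [9, 24, 30, 48]
  Split: [46, 45, 3, 11] -> [46, 45] and [3, 11]
    Split: [46, 45] -> [46] and [45]
    Merge: [46] + [45] -> [45, 46]
    Split: [3, 11] -> [3] and [11]
    Merge: [3] + [11] -> [3, 11]
  Merge: [45, 46] + [3, 11] -> [3, 11, 45, 46]
Merge: [9, 24, 30, 48] + [3, 11, 45, 46] -> [3, 9, 11, 24, 30, 45, 46, 48]

Final sorted array: [3, 9, 11, 24, 30, 45, 46, 48]

The merge sort proceeds by recursively splitting the array and merging sorted halves.
After all merges, the sorted array is [3, 9, 11, 24, 30, 45, 46, 48].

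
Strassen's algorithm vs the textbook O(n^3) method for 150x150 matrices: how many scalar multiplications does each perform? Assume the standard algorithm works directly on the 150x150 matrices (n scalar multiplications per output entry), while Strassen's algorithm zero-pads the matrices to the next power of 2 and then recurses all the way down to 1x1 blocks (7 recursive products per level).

Matrix multiplication for 150x150 matrices:

Strassen's algorithm requires power-of-2 dimensions. Pad 150x150 to 256x256 (next power of 2).

Standard algorithm: 150^3 = 3375000 multiplications
Strassen's algorithm: 7^(log2(256)) = 7^8 = 5764801 multiplications
Difference: 3375000 - 5764801 = -2389801 (Strassen uses MORE here due to padding overhead — for small or just-over-power-of-2 n, padding can outweigh the per-level savings)

Standard: 3375000 multiplications (150^3). Strassen: 5764801 multiplications (7^8, after padding to 256x256). Strassen reduces 8 recursive multiplications to 7 at each level.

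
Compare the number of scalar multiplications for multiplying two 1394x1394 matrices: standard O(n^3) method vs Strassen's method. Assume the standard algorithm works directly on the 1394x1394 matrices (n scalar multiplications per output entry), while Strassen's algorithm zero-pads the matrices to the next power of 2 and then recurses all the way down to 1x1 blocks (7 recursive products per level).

Matrix multiplication for 1394x1394 matrices:

Strassen's algorithm requires power-of-2 dimensions. Pad 1394x1394 to 2048x2048 (next power of 2).

Standard algorithm: 1394^3 = 2708870984 multiplications
Strassen's algorithm: 7^(log2(2048)) = 7^11 = 1977326743 multiplications
Savings: 2708870984 - 1977326743 = 731544241 multiplications

Standard: 2708870984 multiplications (1394^3). Strassen: 1977326743 multiplications (7^11, after padding to 2048x2048). Strassen reduces 8 recursive multiplications to 7 at each level.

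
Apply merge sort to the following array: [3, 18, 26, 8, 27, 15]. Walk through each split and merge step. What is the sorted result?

Merge sort trace:

Split: [3, 18, 26, 8, 27, 15] -> [3, 18, 26] and [8, 27, 15]
  Split: [3, 18, 26] -> [3] and [18, 26]
    Split: [18, 26] -> [18] and [26]
    Merge: [18] + [26] -> [18, 26]
  Merge: [3] + [18, 26] -> [3, 18, 26]
  Split: [8, 27, 15] -> [8] and [27, 15]
    Split: [27, 15] -> [27] and [15]
    Merge: [27] + [15] -> [15, 27]
  Merge: [8] + [15, 27] -> [8, 15, 27]
Merge: [3, 18, 26] + [8, 15, 27] -> [3, 8, 15, 18, 26, 27]

Final sorted array: [3, 8, 15, 18, 26, 27]

The merge sort proceeds by recursively splitting the array and merging sorted halves.
After all merges, the sorted array is [3, 8, 15, 18, 26, 27].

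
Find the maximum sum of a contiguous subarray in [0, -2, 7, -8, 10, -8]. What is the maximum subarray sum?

Using Kadane's algorithm on [0, -2, 7, -8, 10, -8]:

Scanning through the array:
Position 1 (value -2): max_ending_here = -2, max_so_far = 0
Position 2 (value 7): max_ending_here = 7, max_so_far = 7
Position 3 (value -8): max_ending_here = -1, max_so_far = 7
Position 4 (value 10): max_ending_here = 10, max_so_far = 10
Position 5 (value -8): max_ending_here = 2, max_so_far = 10

Maximum subarray: [10]
Maximum sum: 10

The maximum subarray is [10] with sum 10. This subarray runs from index 4 to index 4.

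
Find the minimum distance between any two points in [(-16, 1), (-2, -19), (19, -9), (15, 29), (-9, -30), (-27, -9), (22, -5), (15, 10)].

Computing all pairwise distances among 8 points:

d((-16, 1), (-2, -19)) = 24.4131
d((-16, 1), (19, -9)) = 36.4005
d((-16, 1), (15, 29)) = 41.7732
d((-16, 1), (-9, -30)) = 31.7805
d((-16, 1), (-27, -9)) = 14.8661
d((-16, 1), (22, -5)) = 38.4708
d((-16, 1), (15, 10)) = 32.28
d((-2, -19), (19, -9)) = 23.2594
d((-2, -19), (15, 29)) = 50.9215
d((-2, -19), (-9, -30)) = 13.0384
d((-2, -19), (-27, -9)) = 26.9258
d((-2, -19), (22, -5)) = 27.7849
d((-2, -19), (15, 10)) = 33.6155
d((19, -9), (15, 29)) = 38.2099
d((19, -9), (-9, -30)) = 35.0
d((19, -9), (-27, -9)) = 46.0
d((19, -9), (22, -5)) = 5.0 <-- minimum
d((19, -9), (15, 10)) = 19.4165
d((15, 29), (-9, -30)) = 63.6946
d((15, 29), (-27, -9)) = 56.6392
d((15, 29), (22, -5)) = 34.7131
d((15, 29), (15, 10)) = 19.0
d((-9, -30), (-27, -9)) = 27.6586
d((-9, -30), (22, -5)) = 39.8246
d((-9, -30), (15, 10)) = 46.6476
d((-27, -9), (22, -5)) = 49.163
d((-27, -9), (15, 10)) = 46.0977
d((22, -5), (15, 10)) = 16.5529

Closest pair: (19, -9) and (22, -5) with distance 5.0

The closest pair is (19, -9) and (22, -5) with Euclidean distance 5.0. For 8 points, brute-force pairwise comparison is shown above. For large n, the divide-and-conquer algorithm (sort by x, recurse on halves, check the dividing strip) achieves O(n log n).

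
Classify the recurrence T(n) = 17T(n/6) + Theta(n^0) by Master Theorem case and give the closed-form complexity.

Master Theorem for T(n) = 17T(n/6) + O(n^0):

a = 17, b = 6, c = 0
log_b(a) = log_6(17) = 1.5812

Case 1: c = 0 < log_6(17) = 1.5812
T(n) = O(n^(log_6 17))

For T(n) = 17T(n/6) + O(n^0): log_6(17) = 1.5812. This is Case 1 of the Master Theorem (c < log_b(a), work dominated by leaves), giving O(n^(log_6 17)).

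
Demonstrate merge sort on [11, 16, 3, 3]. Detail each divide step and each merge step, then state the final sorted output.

Merge sort trace:

Split: [11, 16, 3, 3] -> [11, 16] and [3, 3]
  Split: [11, 16] -> [11] and [16]
  Merge: [11] + [16] -> [11, 16]
  Split: [3, 3] -> [3] and [3]
  Merge: [3] + [3] -> [3, 3]
Merge: [11, 16] + [3, 3] -> [3, 3, 11, 16]

Final sorted array: [3, 3, 11, 16]

The merge sort proceeds by recursively splitting the array and merging sorted halves.
After all merges, the sorted array is [3, 3, 11, 16].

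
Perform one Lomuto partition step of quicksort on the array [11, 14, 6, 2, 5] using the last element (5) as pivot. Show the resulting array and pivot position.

Lomuto partition with pivot = 5:

Initial array: [11, 14, 6, 2, 5]

arr[0]=11 > 5: no swap
arr[1]=14 > 5: no swap
arr[2]=6 > 5: no swap
arr[3]=2 <= 5: swap with position 0, array becomes [2, 14, 6, 11, 5]

Place pivot at position 1: [2, 5, 6, 11, 14]
Pivot position: 1

After partitioning with pivot 5, the array becomes [2, 5, 6, 11, 14]. The pivot is placed at index 1. All elements to the left of the pivot are <= 5, and all elements to the right are > 5.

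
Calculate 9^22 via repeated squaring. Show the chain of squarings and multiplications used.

Computing 9^22 by squaring (build up from 9^1; each line after the first costs one multiplication):

9^1 = 9
9^2 = (9^1)^2 = 9^2 = 81
9^4 = (9^2)^2 = 81^2 = 6561
9^5 = 9 * 9^4 = 9 * 6561 = 59049
9^10 = (9^5)^2 = 59049^2 = 3486784401
9^11 = 9 * 9^10 = 9 * 3486784401 = 31381059609
9^22 = (9^11)^2 = 31381059609^2 = 984770902183611232881

Result: 984770902183611232881
Multiplications needed: 6 (6 lines after 9^1)

9^22 = 984770902183611232881. Using exponentiation by squaring, this requires 6 multiplications. The key idea: if the exponent is even, square the half-power; if odd, multiply by the base once.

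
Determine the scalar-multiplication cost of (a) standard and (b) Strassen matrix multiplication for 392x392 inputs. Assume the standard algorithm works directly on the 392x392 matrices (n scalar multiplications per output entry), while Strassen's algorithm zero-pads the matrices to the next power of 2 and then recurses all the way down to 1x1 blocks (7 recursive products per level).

Matrix multiplication for 392x392 matrices:

Strassen's algorithm requires power-of-2 dimensions. Pad 392x392 to 512x512 (next power of 2).

Standard algorithm: 392^3 = 60236288 multiplications
Strassen's algorithm: 7^(log2(512)) = 7^9 = 40353607 multiplications
Savings: 60236288 - 40353607 = 19882681 multiplications

Standard: 60236288 multiplications (392^3). Strassen: 40353607 multiplications (7^9, after padding to 512x512). Strassen reduces 8 recursive multiplications to 7 at each level.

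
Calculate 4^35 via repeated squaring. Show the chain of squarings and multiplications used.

Computing 4^35 by squaring (build up from 4^1; each line after the first costs one multiplication):

4^1 = 4
4^2 = (4^1)^2 = 4^2 = 16
4^4 = (4^2)^2 = 16^2 = 256
4^8 = (4^4)^2 = 256^2 = 65536
4^16 = (4^8)^2 = 65536^2 = 4294967296
4^17 = 4 * 4^16 = 4 * 4294967296 = 17179869184
4^34 = (4^17)^2 = 17179869184^2 = 295147905179352825856
4^35 = 4 * 4^34 = 4 * 295147905179352825856 = 1180591620717411303424

Result: 1180591620717411303424
Multiplications needed: 7 (7 lines after 4^1)

4^35 = 1180591620717411303424. Using exponentiation by squaring, this requires 7 multiplications. The key idea: if the exponent is even, square the half-power; if odd, multiply by the base once.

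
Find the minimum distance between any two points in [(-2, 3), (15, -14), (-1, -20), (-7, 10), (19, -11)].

Computing all pairwise distances among 5 points:

d((-2, 3), (15, -14)) = 24.0416
d((-2, 3), (-1, -20)) = 23.0217
d((-2, 3), (-7, 10)) = 8.6023
d((-2, 3), (19, -11)) = 25.2389
d((15, -14), (-1, -20)) = 17.088
d((15, -14), (-7, 10)) = 32.5576
d((15, -14), (19, -11)) = 5.0 <-- minimum
d((-1, -20), (-7, 10)) = 30.5941
d((-1, -20), (19, -11)) = 21.9317
d((-7, 10), (19, -11)) = 33.4215

Closest pair: (15, -14) and (19, -11) with distance 5.0

The closest pair is (15, -14) and (19, -11) with Euclidean distance 5.0. For 5 points, brute-force pairwise comparison is shown above. For large n, the divide-and-conquer algorithm (sort by x, recurse on halves, check the dividing strip) achieves O(n log n).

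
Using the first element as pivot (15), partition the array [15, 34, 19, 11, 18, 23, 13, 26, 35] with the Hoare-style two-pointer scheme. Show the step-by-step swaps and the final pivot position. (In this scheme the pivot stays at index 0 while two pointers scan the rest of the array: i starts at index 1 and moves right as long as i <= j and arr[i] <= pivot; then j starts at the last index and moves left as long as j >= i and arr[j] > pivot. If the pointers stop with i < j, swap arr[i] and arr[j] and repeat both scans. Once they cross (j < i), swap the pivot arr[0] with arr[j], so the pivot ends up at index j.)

Hoare-style two-pointer partition with pivot = 15:

Initial array: [15, 34, 19, 11, 18, 23, 13, 26, 35]

Pointers start at i = 1, j = 8.
i stops at index 1 (arr[1]=34 > 15), j stops at index 6 (arr[6]=13 <= 15): swap arr[1] and arr[6], array becomes [15, 13, 19, 11, 18, 23, 34, 26, 35]
i stops at index 2 (arr[2]=19 > 15), j stops at index 3 (arr[3]=11 <= 15): swap arr[2] and arr[3], array becomes [15, 13, 11, 19, 18, 23, 34, 26, 35]
i ends at 3, j ends at 2: the pointers have crossed (j < i), so scanning stops.

Swap pivot arr[0] with arr[2] to place pivot at position 2: [11, 13, 15, 19, 18, 23, 34, 26, 35]
Pivot position: 2

After partitioning with pivot 15, the array becomes [11, 13, 15, 19, 18, 23, 34, 26, 35]. The pivot is placed at index 2. All elements to the left of the pivot are <= 15, and all elements to the right are > 15.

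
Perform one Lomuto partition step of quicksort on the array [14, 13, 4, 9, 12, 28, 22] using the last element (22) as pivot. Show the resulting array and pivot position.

Lomuto partition with pivot = 22:

Initial array: [14, 13, 4, 9, 12, 28, 22]

arr[0]=14 <= 22: swap with position 0, array becomes [14, 13, 4, 9, 12, 28, 22]
arr[1]=13 <= 22: swap with position 1, array becomes [14, 13, 4, 9, 12, 28, 22]
arr[2]=4 <= 22: swap with position 2, array becomes [14, 13, 4, 9, 12, 28, 22]
arr[3]=9 <= 22: swap with position 3, array becomes [14, 13, 4, 9, 12, 28, 22]
arr[4]=12 <= 22: swap with position 4, array becomes [14, 13, 4, 9, 12, 28, 22]
arr[5]=28 > 22: no swap

Place pivot at position 5: [14, 13, 4, 9, 12, 22, 28]
Pivot position: 5

After partitioning with pivot 22, the array becomes [14, 13, 4, 9, 12, 22, 28]. The pivot is placed at index 5. All elements to the left of the pivot are <= 22, and all elements to the right are > 22.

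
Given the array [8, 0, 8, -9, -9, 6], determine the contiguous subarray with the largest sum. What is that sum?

Using Kadane's algorithm on [8, 0, 8, -9, -9, 6]:

Scanning through the array:
Position 1 (value 0): max_ending_here = 8, max_so_far = 8
Position 2 (value 8): max_ending_here = 16, max_so_far = 16
Position 3 (value -9): max_ending_here = 7, max_so_far = 16
Position 4 (value -9): max_ending_here = -2, max_so_far = 16
Position 5 (value 6): max_ending_here = 6, max_so_far = 16

Maximum subarray: [8, 0, 8]
Maximum sum: 16

The maximum subarray is [8, 0, 8] with sum 16. This subarray runs from index 0 to index 2.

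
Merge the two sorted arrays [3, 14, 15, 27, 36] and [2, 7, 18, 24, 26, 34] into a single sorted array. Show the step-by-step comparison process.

Merging process:

Compare 3 vs 2: take 2 from right. Merged: [2]
Compare 3 vs 7: take 3 from left. Merged: [2, 3]
Compare 14 vs 7: take 7 from right. Merged: [2, 3, 7]
Compare 14 vs 18: take 14 from left. Merged: [2, 3, 7, 14]
Compare 15 vs 18: take 15 from left. Merged: [2, 3, 7, 14, 15]
Compare 27 vs 18: take 18 from right. Merged: [2, 3, 7, 14, 15, 18]
Compare 27 vs 24: take 24 from right. Merged: [2, 3, 7, 14, 15, 18, 24]
Compare 27 vs 26: take 26 from right. Merged: [2, 3, 7, 14, 15, 18, 24, 26]
Compare 27 vs 34: take 27 from left. Merged: [2, 3, 7, 14, 15, 18, 24, 26, 27]
Compare 36 vs 34: take 34 from right. Merged: [2, 3, 7, 14, 15, 18, 24, 26, 27, 34]
Append remaining from left: [36]. Merged: [2, 3, 7, 14, 15, 18, 24, 26, 27, 34, 36]

Final merged array: [2, 3, 7, 14, 15, 18, 24, 26, 27, 34, 36]
Total comparisons: 10

The merged array is [2, 3, 7, 14, 15, 18, 24, 26, 27, 34, 36], requiring 10 comparisons. The merge step runs in O(n) time where n is the total number of elements.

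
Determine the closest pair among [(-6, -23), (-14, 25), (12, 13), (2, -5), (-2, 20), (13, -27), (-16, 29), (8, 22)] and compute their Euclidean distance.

Computing all pairwise distances among 8 points:

d((-6, -23), (-14, 25)) = 48.6621
d((-6, -23), (12, 13)) = 40.2492
d((-6, -23), (2, -5)) = 19.6977
d((-6, -23), (-2, 20)) = 43.1856
d((-6, -23), (13, -27)) = 19.4165
d((-6, -23), (-16, 29)) = 52.9528
d((-6, -23), (8, 22)) = 47.1275
d((-14, 25), (12, 13)) = 28.6356
d((-14, 25), (2, -5)) = 34.0
d((-14, 25), (-2, 20)) = 13.0
d((-14, 25), (13, -27)) = 58.5918
d((-14, 25), (-16, 29)) = 4.4721 <-- minimum
d((-14, 25), (8, 22)) = 22.2036
d((12, 13), (2, -5)) = 20.5913
d((12, 13), (-2, 20)) = 15.6525
d((12, 13), (13, -27)) = 40.0125
d((12, 13), (-16, 29)) = 32.249
d((12, 13), (8, 22)) = 9.8489
d((2, -5), (-2, 20)) = 25.318
d((2, -5), (13, -27)) = 24.5967
d((2, -5), (-16, 29)) = 38.4708
d((2, -5), (8, 22)) = 27.6586
d((-2, 20), (13, -27)) = 49.3356
d((-2, 20), (-16, 29)) = 16.6433
d((-2, 20), (8, 22)) = 10.198
d((13, -27), (-16, 29)) = 63.0635
d((13, -27), (8, 22)) = 49.2544
d((-16, 29), (8, 22)) = 25.0

Closest pair: (-14, 25) and (-16, 29) with distance 4.4721

The closest pair is (-14, 25) and (-16, 29) with Euclidean distance 4.4721. For 8 points, brute-force pairwise comparison is shown above. For large n, the divide-and-conquer algorithm (sort by x, recurse on halves, check the dividing strip) achieves O(n log n).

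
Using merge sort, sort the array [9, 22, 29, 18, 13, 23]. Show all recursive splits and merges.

Merge sort trace:

Split: [9, 22, 29, 18, 13, 23] -> [9, 22, 29] and [18, 13, 23]
  Split: [9, 22, 29] -> [9] and [22, 29]
    Split: [22, 29] -> [22] and [29]
    Merge: [22] + [29] -> [22, 29]
  Merge: [9] + [22, 29] -> [9, 22, 29]
  Split: [18, 13, 23] -> [18] and [13, 23]
    Split: [13, 23] -> [13] and [23]
    Merge: [13] + [23] -> [13, 23]
  Merge: [18] + [13, 23] -> [13, 18, 23]
Merge: [9, 22, 29] + [13, 18, 23] -> [9, 13, 18, 22, 23, 29]

Final sorted array: [9, 13, 18, 22, 23, 29]

The merge sort proceeds by recursively splitting the array and merging sorted halves.
After all merges, the sorted array is [9, 13, 18, 22, 23, 29].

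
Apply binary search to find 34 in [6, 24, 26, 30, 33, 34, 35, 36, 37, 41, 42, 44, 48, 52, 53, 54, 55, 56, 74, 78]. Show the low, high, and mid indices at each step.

Binary search for 34 in [6, 24, 26, 30, 33, 34, 35, 36, 37, 41, 42, 44, 48, 52, 53, 54, 55, 56, 74, 78]:

lo=0, hi=19, mid=9, arr[mid]=41 -> 41 > 34, search left half
lo=0, hi=8, mid=4, arr[mid]=33 -> 33 < 34, search right half
lo=5, hi=8, mid=6, arr[mid]=35 -> 35 > 34, search left half
lo=5, hi=5, mid=5, arr[mid]=34 -> Found target at index 5!

Binary search finds 34 at index 5 after 4 comparisons. The search repeatedly halves the search space by comparing with the middle element.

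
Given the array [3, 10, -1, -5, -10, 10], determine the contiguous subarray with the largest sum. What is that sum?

Using Kadane's algorithm on [3, 10, -1, -5, -10, 10]:

Scanning through the array:
Position 1 (value 10): max_ending_here = 13, max_so_far = 13
Position 2 (value -1): max_ending_here = 12, max_so_far = 13
Position 3 (value -5): max_ending_here = 7, max_so_far = 13
Position 4 (value -10): max_ending_here = -3, max_so_far = 13
Position 5 (value 10): max_ending_here = 10, max_so_far = 13

Maximum subarray: [3, 10]
Maximum sum: 13

The maximum subarray is [3, 10] with sum 13. This subarray runs from index 0 to index 1.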